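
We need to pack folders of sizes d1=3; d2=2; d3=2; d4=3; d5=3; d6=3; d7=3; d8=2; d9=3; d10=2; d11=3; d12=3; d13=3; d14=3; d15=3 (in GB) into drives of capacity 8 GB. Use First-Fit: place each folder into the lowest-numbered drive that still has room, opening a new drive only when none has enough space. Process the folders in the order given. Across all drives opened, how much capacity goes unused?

7

drive 1: place d1 (3 GB), 5 GB left
drive 1: place d2 (2 GB), 3 GB left
drive 1: place d3 (2 GB), 1 GB left
drive 2: place d4 (3 GB), 5 GB left
drive 2: place d5 (3 GB), 2 GB left
drive 3: place d6 (3 GB), 5 GB left
drive 3: place d7 (3 GB), 2 GB left
drive 2: place d8 (2 GB), 0 GB left
drive 4: place d9 (3 GB), 5 GB left
drive 3: place d10 (2 GB), 0 GB left
drive 4: place d11 (3 GB), 2 GB left
drive 5: place d12 (3 GB), 5 GB left
drive 5: place d13 (3 GB), 2 GB left
drive 6: place d14 (3 GB), 5 GB left
drive 6: place d15 (3 GB), 2 GB left
6 drives × 8 GB = 48 GB; used 41 GB; unused 7 GB.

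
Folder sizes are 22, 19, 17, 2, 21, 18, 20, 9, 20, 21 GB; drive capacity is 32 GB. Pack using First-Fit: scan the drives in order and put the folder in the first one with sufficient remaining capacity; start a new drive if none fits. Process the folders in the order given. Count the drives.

22 GB → drive 1 (remaining 10 GB)
19 GB → drive 2 (remaining 13 GB)
17 GB → drive 3 (remaining 15 GB)
2 GB → drive 1 (remaining 8 GB)
21 GB → drive 4 (remaining 11 GB)
18 GB → drive 5 (remaining 14 GB)
20 GB → drive 6 (remaining 12 GB)
9 GB → drive 2 (remaining 4 GB)
20 GB → drive 7 (remaining 12 GB)
21 GB → drive 8 (remaining 11 GB)
Final drives: [22,2] [19,9] [17] [21] [18] [20] [20] [21].

8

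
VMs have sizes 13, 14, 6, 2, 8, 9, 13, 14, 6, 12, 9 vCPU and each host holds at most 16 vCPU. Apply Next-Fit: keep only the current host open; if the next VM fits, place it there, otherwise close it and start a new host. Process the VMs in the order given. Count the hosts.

13 vCPU → host 1 (remaining 3 vCPU)
14 vCPU → host 2 (remaining 2 vCPU)
6 vCPU → host 3 (remaining 10 vCPU)
2 vCPU → host 3 (remaining 8 vCPU)
8 vCPU → host 3 (remaining 0 vCPU)
9 vCPU → host 4 (remaining 7 vCPU)
13 vCPU → host 5 (remaining 3 vCPU)
14 vCPU → host 6 (remaining 2 vCPU)
6 vCPU → host 7 (remaining 10 vCPU)
12 vCPU → host 8 (remaining 4 vCPU)
9 vCPU → host 9 (remaining 7 vCPU)
Final hosts: [13] [14] [6,2,8] [9] [13] [14] [6] [12] [9].

9 hosts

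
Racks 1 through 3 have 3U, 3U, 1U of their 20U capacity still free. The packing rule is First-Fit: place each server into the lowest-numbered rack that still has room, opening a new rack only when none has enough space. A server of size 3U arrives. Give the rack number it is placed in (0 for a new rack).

1

Racks with room: rack 1 (3U), rack 2 (3U).
The first with room is rack 1.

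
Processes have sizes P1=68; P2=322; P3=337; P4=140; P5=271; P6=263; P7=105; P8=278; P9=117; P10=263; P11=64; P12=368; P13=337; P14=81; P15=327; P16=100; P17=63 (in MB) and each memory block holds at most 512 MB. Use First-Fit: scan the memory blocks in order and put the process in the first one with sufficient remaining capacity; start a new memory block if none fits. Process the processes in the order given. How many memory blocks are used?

9

Put P1 (68 MB) in memory block 1; 444 MB remain.
Put P2 (322 MB) in memory block 1; 122 MB remain.
Put P3 (337 MB) in memory block 2; 175 MB remain.
Put P4 (140 MB) in memory block 2; 35 MB remain.
Put P5 (271 MB) in memory block 3; 241 MB remain.
Put P6 (263 MB) in memory block 4; 249 MB remain.
Put P7 (105 MB) in memory block 1; 17 MB remain.
Put P8 (278 MB) in memory block 5; 234 MB remain.
Put P9 (117 MB) in memory block 3; 124 MB remain.
Put P10 (263 MB) in memory block 6; 249 MB remain.
Put P11 (64 MB) in memory block 3; 60 MB remain.
Put P12 (368 MB) in memory block 7; 144 MB remain.
Put P13 (337 MB) in memory block 8; 175 MB remain.
Put P14 (81 MB) in memory block 4; 168 MB remain.
Put P15 (327 MB) in memory block 9; 185 MB remain.
Put P16 (100 MB) in memory block 4; 68 MB remain.
Put P17 (63 MB) in memory block 4; 5 MB remain.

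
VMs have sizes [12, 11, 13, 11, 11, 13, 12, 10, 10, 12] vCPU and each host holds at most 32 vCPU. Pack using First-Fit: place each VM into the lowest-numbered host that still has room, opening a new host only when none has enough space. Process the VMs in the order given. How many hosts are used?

host 1: place 12 vCPU, 20 vCPU left
host 1: place 11 vCPU, 9 vCPU left
host 2: place 13 vCPU, 19 vCPU left
host 2: place 11 vCPU, 8 vCPU left
host 3: place 11 vCPU, 21 vCPU left
host 3: place 13 vCPU, 8 vCPU left
host 4: place 12 vCPU, 20 vCPU left
host 4: place 10 vCPU, 10 vCPU left
host 4: place 10 vCPU, 0 vCPU left
host 5: place 12 vCPU, 20 vCPU left
Final hosts: [12,11] [13,11] [11,13] [12,10,10] [12].

5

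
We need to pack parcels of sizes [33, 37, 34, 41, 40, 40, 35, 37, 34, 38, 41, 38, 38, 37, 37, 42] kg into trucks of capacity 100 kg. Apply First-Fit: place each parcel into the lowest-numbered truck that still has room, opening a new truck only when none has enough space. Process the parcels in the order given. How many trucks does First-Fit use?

8

truck 1: place 33 kg, 67 kg left
truck 1: place 37 kg, 30 kg left
truck 2: place 34 kg, 66 kg left
truck 2: place 41 kg, 25 kg left
truck 3: place 40 kg, 60 kg left
truck 3: place 40 kg, 20 kg left
truck 4: place 35 kg, 65 kg left
truck 4: place 37 kg, 28 kg left
truck 5: place 34 kg, 66 kg left
truck 5: place 38 kg, 28 kg left
truck 6: place 41 kg, 59 kg left
truck 6: place 38 kg, 21 kg left
truck 7: place 38 kg, 62 kg left
truck 7: place 37 kg, 25 kg left
truck 8: place 37 kg, 63 kg left
truck 8: place 42 kg, 21 kg left
Final trucks: [33,37] [34,41] [40,40] [35,37] [34,38] [41,38] [38,37] [37,42].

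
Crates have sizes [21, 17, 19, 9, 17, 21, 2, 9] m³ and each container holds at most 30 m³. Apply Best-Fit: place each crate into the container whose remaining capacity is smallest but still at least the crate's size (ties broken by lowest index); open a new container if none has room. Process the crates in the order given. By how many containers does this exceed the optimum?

0

Best-Fit: [21,9] [17] [19,9] [17] [21,2] → 5 containers.
5 crates exceed 15 m³ (half the capacity), and no two of those can share a container, so at least 5 containers are needed.
So 5 is already optimal.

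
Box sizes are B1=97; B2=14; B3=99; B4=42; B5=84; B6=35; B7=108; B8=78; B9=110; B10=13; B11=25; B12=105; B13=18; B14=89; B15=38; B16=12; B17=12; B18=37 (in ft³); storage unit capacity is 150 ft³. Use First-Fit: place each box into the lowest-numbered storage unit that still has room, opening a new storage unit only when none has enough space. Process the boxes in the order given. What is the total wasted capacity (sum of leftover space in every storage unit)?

storage unit 1: place B1 (97 ft³), 53 ft³ left
storage unit 1: place B2 (14 ft³), 39 ft³ left
storage unit 2: place B3 (99 ft³), 51 ft³ left
storage unit 2: place B4 (42 ft³), 9 ft³ left
storage unit 3: place B5 (84 ft³), 66 ft³ left
storage unit 1: place B6 (35 ft³), 4 ft³ left
storage unit 4: place B7 (108 ft³), 42 ft³ left
storage unit 5: place B8 (78 ft³), 72 ft³ left
storage unit 6: place B9 (110 ft³), 40 ft³ left
storage unit 3: place B10 (13 ft³), 53 ft³ left
storage unit 3: place B11 (25 ft³), 28 ft³ left
storage unit 7: place B12 (105 ft³), 45 ft³ left
storage unit 3: place B13 (18 ft³), 10 ft³ left
storage unit 8: place B14 (89 ft³), 61 ft³ left
storage unit 4: place B15 (38 ft³), 4 ft³ left
storage unit 5: place B16 (12 ft³), 60 ft³ left
storage unit 5: place B17 (12 ft³), 48 ft³ left
storage unit 5: place B18 (37 ft³), 11 ft³ left
8 storage units × 150 ft³ = 1200 ft³; used 1016 ft³; unused 184 ft³.

184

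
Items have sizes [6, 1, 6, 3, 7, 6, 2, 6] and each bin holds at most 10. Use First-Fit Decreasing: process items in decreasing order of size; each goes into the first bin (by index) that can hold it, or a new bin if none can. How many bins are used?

5

Sorted descending: 7, 6, 6, 6, 6, 3, 2, 1.
7 → bin 1 (remaining 3)
6 → bin 2 (remaining 4)
6 → bin 3 (remaining 4)
6 → bin 4 (remaining 4)
6 → bin 5 (remaining 4)
3 → bin 1 (remaining 0)
2 → bin 2 (remaining 2)
1 → bin 2 (remaining 1)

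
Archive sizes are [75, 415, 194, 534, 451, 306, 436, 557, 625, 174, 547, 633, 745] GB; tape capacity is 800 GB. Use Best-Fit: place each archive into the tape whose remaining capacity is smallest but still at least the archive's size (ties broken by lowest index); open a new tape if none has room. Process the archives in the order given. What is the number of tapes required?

tape 1: place 75 GB, 725 GB left
tape 1: place 415 GB, 310 GB left
tape 1: place 194 GB, 116 GB left
tape 2: place 534 GB, 266 GB left
tape 3: place 451 GB, 349 GB left
tape 3: place 306 GB, 43 GB left
tape 4: place 436 GB, 364 GB left
tape 5: place 557 GB, 243 GB left
tape 6: place 625 GB, 175 GB left
tape 6: place 174 GB, 1 GB left
tape 7: place 547 GB, 253 GB left
tape 8: place 633 GB, 167 GB left
tape 9: place 745 GB, 55 GB left
Final tapes: [75,415,194] [534] [451,306] [436] [557] [625,174] [547] [633] [745].

9 tapes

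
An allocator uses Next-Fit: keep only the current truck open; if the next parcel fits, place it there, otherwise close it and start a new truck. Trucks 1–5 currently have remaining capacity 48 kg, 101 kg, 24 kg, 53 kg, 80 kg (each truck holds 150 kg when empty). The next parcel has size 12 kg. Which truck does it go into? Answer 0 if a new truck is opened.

5

Next-Fit only looks at truck 5, which has 80 kg free.
12 kg fits there.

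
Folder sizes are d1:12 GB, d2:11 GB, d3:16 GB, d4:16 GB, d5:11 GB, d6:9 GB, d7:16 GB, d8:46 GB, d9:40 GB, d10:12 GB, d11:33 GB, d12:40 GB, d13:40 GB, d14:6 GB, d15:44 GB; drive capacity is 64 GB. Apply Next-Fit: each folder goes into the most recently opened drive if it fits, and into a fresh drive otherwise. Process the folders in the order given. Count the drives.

d1 (12 GB) → drive 1 (remaining 52 GB)
d2 (11 GB) → drive 1 (remaining 41 GB)
d3 (16 GB) → drive 1 (remaining 25 GB)
d4 (16 GB) → drive 1 (remaining 9 GB)
d5 (11 GB) → drive 2 (remaining 53 GB)
d6 (9 GB) → drive 2 (remaining 44 GB)
d7 (16 GB) → drive 2 (remaining 28 GB)
d8 (46 GB) → drive 3 (remaining 18 GB)
d9 (40 GB) → drive 4 (remaining 24 GB)
d10 (12 GB) → drive 4 (remaining 12 GB)
d11 (33 GB) → drive 5 (remaining 31 GB)
d12 (40 GB) → drive 6 (remaining 24 GB)
d13 (40 GB) → drive 7 (remaining 24 GB)
d14 (6 GB) → drive 7 (remaining 18 GB)
d15 (44 GB) → drive 8 (remaining 20 GB)
Final drives: [12,11,16,16] [11,9,16] [46] [40,12] [33] [40] [40,6] [44].

8 drives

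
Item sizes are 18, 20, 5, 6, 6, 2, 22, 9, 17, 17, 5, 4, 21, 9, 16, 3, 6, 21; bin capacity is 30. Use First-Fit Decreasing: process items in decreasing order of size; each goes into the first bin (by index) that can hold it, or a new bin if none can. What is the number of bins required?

Sorted descending: 22, 21, 21, 20, 18, 17, 17, 16, 9, 9, 6, 6, 6, 5, 5, 4, 3, 2.
22 → bin 1 (remaining 8)
21 → bin 2 (remaining 9)
21 → bin 3 (remaining 9)
20 → bin 4 (remaining 10)
18 → bin 5 (remaining 12)
17 → bin 6 (remaining 13)
17 → bin 7 (remaining 13)
16 → bin 8 (remaining 14)
9 → bin 2 (remaining 0)
9 → bin 3 (remaining 0)
6 → bin 1 (remaining 2)
6 → bin 4 (remaining 4)
6 → bin 5 (remaining 6)
5 → bin 5 (remaining 1)
5 → bin 6 (remaining 8)
4 → bin 4 (remaining 0)
3 → bin 6 (remaining 5)
2 → bin 1 (remaining 0)
Final bins: [22,6,2] [21,9] [21,9] [20,6,4] [18,6,5] [17,5,3] [17] [16].

8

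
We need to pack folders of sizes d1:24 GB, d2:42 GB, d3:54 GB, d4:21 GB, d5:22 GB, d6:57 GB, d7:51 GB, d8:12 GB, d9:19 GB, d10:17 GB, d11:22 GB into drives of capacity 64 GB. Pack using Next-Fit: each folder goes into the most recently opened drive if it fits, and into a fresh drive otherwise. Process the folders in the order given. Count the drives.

7 drives

drive 1: place d1 (24 GB), 40 GB left
drive 2: place d2 (42 GB), 22 GB left
drive 3: place d3 (54 GB), 10 GB left
drive 4: place d4 (21 GB), 43 GB left
drive 4: place d5 (22 GB), 21 GB left
drive 5: place d6 (57 GB), 7 GB left
drive 6: place d7 (51 GB), 13 GB left
drive 6: place d8 (12 GB), 1 GB left
drive 7: place d9 (19 GB), 45 GB left
drive 7: place d10 (17 GB), 28 GB left
drive 7: place d11 (22 GB), 6 GB left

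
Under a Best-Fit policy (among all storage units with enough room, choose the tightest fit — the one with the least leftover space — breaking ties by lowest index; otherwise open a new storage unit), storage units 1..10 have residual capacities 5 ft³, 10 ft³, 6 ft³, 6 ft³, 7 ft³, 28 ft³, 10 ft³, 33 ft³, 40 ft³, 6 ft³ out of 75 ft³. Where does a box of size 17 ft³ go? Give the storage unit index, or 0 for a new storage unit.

6

Storage units with room: storage unit 6 (28 ft³), storage unit 8 (33 ft³), storage unit 9 (40 ft³).
Tightest fit is storage unit 6 with 28 ft³ free.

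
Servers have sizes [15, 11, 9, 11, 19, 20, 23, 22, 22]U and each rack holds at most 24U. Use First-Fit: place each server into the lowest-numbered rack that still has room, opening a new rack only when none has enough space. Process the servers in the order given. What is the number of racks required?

7

Put 15U in rack 1; 9U remain.
Put 11U in rack 2; 13U remain.
Put 9U in rack 1; 0U remain.
Put 11U in rack 2; 2U remain.
Put 19U in rack 3; 5U remain.
Put 20U in rack 4; 4U remain.
Put 23U in rack 5; 1U remain.
Put 22U in rack 6; 2U remain.
Put 22U in rack 7; 2U remain.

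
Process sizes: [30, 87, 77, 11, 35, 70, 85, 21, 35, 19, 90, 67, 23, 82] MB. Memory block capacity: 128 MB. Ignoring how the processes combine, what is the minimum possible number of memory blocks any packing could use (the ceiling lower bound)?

6

Total size = 30 + 87 + 77 + 11 + 35 + 70 + 85 + 21 + 35 + 19 + 90 + 67 + 23 + 82 = 732 MB.
⌈732 / 128⌉ = 6.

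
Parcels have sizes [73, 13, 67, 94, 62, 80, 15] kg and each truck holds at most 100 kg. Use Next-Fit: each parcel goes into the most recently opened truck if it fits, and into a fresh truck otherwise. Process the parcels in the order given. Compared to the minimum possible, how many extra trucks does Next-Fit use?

Next-Fit: [73,13] [67] [94] [62] [80,15] → 5 trucks.
Total size 404 kg; any packing needs at least ⌈404/100⌉ = 5 trucks.
So 5 is already optimal.

0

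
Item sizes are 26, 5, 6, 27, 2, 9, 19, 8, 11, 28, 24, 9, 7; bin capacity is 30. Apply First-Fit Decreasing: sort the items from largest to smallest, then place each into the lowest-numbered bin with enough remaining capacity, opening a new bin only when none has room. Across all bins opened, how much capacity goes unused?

29

Sorted descending: 28, 27, 26, 24, 19, 11, 9, 9, 8, 7, 6, 5, 2.
bin 1: place 28, 2 left
bin 2: place 27, 3 left
bin 3: place 26, 4 left
bin 4: place 24, 6 left
bin 5: place 19, 11 left
bin 5: place 11, 0 left
bin 6: place 9, 21 left
bin 6: place 9, 12 left
bin 6: place 8, 4 left
bin 7: place 7, 23 left
bin 4: place 6, 0 left
bin 7: place 5, 18 left
bin 1: place 2, 0 left
7 bins × 30 = 210; used 181; unused 29.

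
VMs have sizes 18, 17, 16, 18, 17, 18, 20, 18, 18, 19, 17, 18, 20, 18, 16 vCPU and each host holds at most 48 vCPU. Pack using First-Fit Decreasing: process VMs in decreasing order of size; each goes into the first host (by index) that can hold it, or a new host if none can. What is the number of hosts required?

8

Sorted descending: 20, 20, 19, 18, 18, 18, 18, 18, 18, 18, 17, 17, 17, 16, 16.
20 vCPU → host 1 (remaining 28 vCPU)
20 vCPU → host 1 (remaining 8 vCPU)
19 vCPU → host 2 (remaining 29 vCPU)
18 vCPU → host 2 (remaining 11 vCPU)
18 vCPU → host 3 (remaining 30 vCPU)
18 vCPU → host 3 (remaining 12 vCPU)
18 vCPU → host 4 (remaining 30 vCPU)
18 vCPU → host 4 (remaining 12 vCPU)
18 vCPU → host 5 (remaining 30 vCPU)
18 vCPU → host 5 (remaining 12 vCPU)
17 vCPU → host 6 (remaining 31 vCPU)
17 vCPU → host 6 (remaining 14 vCPU)
17 vCPU → host 7 (remaining 31 vCPU)
16 vCPU → host 7 (remaining 15 vCPU)
16 vCPU → host 8 (remaining 32 vCPU)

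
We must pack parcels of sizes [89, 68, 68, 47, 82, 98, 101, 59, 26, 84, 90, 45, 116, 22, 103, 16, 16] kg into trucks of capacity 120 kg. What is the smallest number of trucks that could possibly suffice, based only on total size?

Total size = 89 + 68 + 68 + 47 + 82 + 98 + 101 + 59 + 26 + 84 + 90 + 45 + 116 + 22 + 103 + 16 + 16 = 1130 kg.
⌈1130 / 120⌉ = 10.

10 trucks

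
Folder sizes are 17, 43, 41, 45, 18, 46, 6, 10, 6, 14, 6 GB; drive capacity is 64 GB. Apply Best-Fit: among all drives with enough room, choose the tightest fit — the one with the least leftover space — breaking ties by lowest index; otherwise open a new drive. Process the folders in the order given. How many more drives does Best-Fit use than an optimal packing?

Best-Fit: [17,43] [41,6,14] [45,18] [46,6,10] [6] → 5 drives.
Total size 252 GB; any packing needs at least ⌈252/64⌉ = 4 drives.
An optimal packing achieves that bound: [46,18] [45,17] [43,14,6] [41,10,6,6] → 4 drives.
Excess: 5 − 4 = 1.

1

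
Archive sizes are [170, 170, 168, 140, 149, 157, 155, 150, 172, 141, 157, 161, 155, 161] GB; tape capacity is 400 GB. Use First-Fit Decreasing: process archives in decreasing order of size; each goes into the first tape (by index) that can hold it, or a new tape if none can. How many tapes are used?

Sorted descending: 172, 170, 170, 168, 161, 161, 157, 157, 155, 155, 150, 149, 141, 140.
172 GB → tape 1 (remaining 228 GB)
170 GB → tape 1 (remaining 58 GB)
170 GB → tape 2 (remaining 230 GB)
168 GB → tape 2 (remaining 62 GB)
161 GB → tape 3 (remaining 239 GB)
161 GB → tape 3 (remaining 78 GB)
157 GB → tape 4 (remaining 243 GB)
157 GB → tape 4 (remaining 86 GB)
155 GB → tape 5 (remaining 245 GB)
155 GB → tape 5 (remaining 90 GB)
150 GB → tape 6 (remaining 250 GB)
149 GB → tape 6 (remaining 101 GB)
141 GB → tape 7 (remaining 259 GB)
140 GB → tape 7 (remaining 119 GB)
Final tapes: [172,170] [170,168] [161,161] [157,157] [155,155] [150,149] [141,140].

7 tapes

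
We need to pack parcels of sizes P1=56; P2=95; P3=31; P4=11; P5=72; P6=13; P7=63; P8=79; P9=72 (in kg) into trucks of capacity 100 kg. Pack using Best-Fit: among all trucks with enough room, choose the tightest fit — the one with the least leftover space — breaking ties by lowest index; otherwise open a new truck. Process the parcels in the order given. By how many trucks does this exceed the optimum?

0

Best-Fit: [56,31,11] [95] [72,13] [63] [79] [72] → 6 trucks.
6 parcels exceed 50 kg (half the capacity), and no two of those can share a truck, so at least 6 trucks are needed.
So 6 is already optimal.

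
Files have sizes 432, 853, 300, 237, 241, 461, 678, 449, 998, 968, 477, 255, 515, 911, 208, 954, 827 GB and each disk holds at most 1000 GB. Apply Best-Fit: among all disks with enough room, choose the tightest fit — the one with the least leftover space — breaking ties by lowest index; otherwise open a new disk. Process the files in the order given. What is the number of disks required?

disk 1: place 432 GB, 568 GB left
disk 2: place 853 GB, 147 GB left
disk 1: place 300 GB, 268 GB left
disk 1: place 237 GB, 31 GB left
disk 3: place 241 GB, 759 GB left
disk 3: place 461 GB, 298 GB left
disk 4: place 678 GB, 322 GB left
disk 5: place 449 GB, 551 GB left
disk 6: place 998 GB, 2 GB left
disk 7: place 968 GB, 32 GB left
disk 5: place 477 GB, 74 GB left
disk 3: place 255 GB, 43 GB left
disk 8: place 515 GB, 485 GB left
disk 9: place 911 GB, 89 GB left
disk 4: place 208 GB, 114 GB left
disk 10: place 954 GB, 46 GB left
disk 11: place 827 GB, 173 GB left

11 disks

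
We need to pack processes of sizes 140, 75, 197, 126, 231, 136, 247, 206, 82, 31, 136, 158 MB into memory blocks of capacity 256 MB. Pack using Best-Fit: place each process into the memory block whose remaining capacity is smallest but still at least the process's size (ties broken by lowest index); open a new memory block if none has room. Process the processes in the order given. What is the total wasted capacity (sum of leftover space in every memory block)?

Put 140 MB in memory block 1; 116 MB remain.
Put 75 MB in memory block 1; 41 MB remain.
Put 197 MB in memory block 2; 59 MB remain.
Put 126 MB in memory block 3; 130 MB remain.
Put 231 MB in memory block 4; 25 MB remain.
Put 136 MB in memory block 5; 120 MB remain.
Put 247 MB in memory block 6; 9 MB remain.
Put 206 MB in memory block 7; 50 MB remain.
Put 82 MB in memory block 5; 38 MB remain.
Put 31 MB in memory block 5; 7 MB remain.
Put 136 MB in memory block 8; 120 MB remain.
Put 158 MB in memory block 9; 98 MB remain.
9 memory blocks × 256 MB = 2304 MB; used 1765 MB; unused 539 MB.

539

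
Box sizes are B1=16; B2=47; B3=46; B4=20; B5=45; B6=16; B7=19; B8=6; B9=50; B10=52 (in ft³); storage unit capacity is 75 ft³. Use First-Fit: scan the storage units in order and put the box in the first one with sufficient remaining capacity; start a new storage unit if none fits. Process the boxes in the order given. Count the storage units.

B1 (16 ft³) → storage unit 1 (remaining 59 ft³)
B2 (47 ft³) → storage unit 1 (remaining 12 ft³)
B3 (46 ft³) → storage unit 2 (remaining 29 ft³)
B4 (20 ft³) → storage unit 2 (remaining 9 ft³)
B5 (45 ft³) → storage unit 3 (remaining 30 ft³)
B6 (16 ft³) → storage unit 3 (remaining 14 ft³)
B7 (19 ft³) → storage unit 4 (remaining 56 ft³)
B8 (6 ft³) → storage unit 1 (remaining 6 ft³)
B9 (50 ft³) → storage unit 4 (remaining 6 ft³)
B10 (52 ft³) → storage unit 5 (remaining 23 ft³)
Final storage units: [16,47,6] [46,20] [45,16] [19,50] [52].

5 storage units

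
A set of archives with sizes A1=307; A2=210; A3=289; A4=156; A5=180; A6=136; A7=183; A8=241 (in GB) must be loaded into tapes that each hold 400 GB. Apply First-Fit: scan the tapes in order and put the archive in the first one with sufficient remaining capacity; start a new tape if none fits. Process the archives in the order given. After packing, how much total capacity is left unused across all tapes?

A1 (307 GB) → tape 1 (remaining 93 GB)
A2 (210 GB) → tape 2 (remaining 190 GB)
A3 (289 GB) → tape 3 (remaining 111 GB)
A4 (156 GB) → tape 2 (remaining 34 GB)
A5 (180 GB) → tape 4 (remaining 220 GB)
A6 (136 GB) → tape 4 (remaining 84 GB)
A7 (183 GB) → tape 5 (remaining 217 GB)
A8 (241 GB) → tape 6 (remaining 159 GB)
6 tapes × 400 GB = 2400 GB; used 1702 GB; unused 698 GB.

698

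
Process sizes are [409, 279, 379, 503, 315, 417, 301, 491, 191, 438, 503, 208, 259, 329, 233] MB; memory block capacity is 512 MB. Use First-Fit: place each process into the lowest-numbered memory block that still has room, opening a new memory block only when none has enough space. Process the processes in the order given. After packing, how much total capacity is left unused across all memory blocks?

409 MB → memory block 1 (remaining 103 MB)
279 MB → memory block 2 (remaining 233 MB)
379 MB → memory block 3 (remaining 133 MB)
503 MB → memory block 4 (remaining 9 MB)
315 MB → memory block 5 (remaining 197 MB)
417 MB → memory block 6 (remaining 95 MB)
301 MB → memory block 7 (remaining 211 MB)
491 MB → memory block 8 (remaining 21 MB)
191 MB → memory block 2 (remaining 42 MB)
438 MB → memory block 9 (remaining 74 MB)
503 MB → memory block 10 (remaining 9 MB)
208 MB → memory block 7 (remaining 3 MB)
259 MB → memory block 11 (remaining 253 MB)
329 MB → memory block 12 (remaining 183 MB)
233 MB → memory block 11 (remaining 20 MB)
12 memory blocks × 512 MB = 6144 MB; used 5255 MB; unused 889 MB.

889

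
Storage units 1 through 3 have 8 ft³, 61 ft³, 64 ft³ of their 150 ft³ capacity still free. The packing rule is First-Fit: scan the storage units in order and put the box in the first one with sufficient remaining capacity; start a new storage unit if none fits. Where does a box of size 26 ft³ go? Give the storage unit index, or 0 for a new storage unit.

2

Storage units with room: storage unit 2 (61 ft³), storage unit 3 (64 ft³).
The first with room is storage unit 2.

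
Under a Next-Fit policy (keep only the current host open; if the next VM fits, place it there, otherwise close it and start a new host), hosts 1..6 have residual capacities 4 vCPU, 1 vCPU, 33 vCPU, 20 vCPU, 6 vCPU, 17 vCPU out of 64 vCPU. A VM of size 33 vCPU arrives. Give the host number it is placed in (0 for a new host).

Next-Fit only looks at host 6, which has 17 vCPU free.
33 vCPU does not fit, so a new host is opened.

0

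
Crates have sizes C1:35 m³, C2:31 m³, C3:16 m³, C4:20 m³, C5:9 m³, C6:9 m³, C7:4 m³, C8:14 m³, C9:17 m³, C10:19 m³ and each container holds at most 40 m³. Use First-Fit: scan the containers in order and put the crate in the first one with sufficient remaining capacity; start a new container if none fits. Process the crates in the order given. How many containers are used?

C1 (35 m³) → container 1 (remaining 5 m³)
C2 (31 m³) → container 2 (remaining 9 m³)
C3 (16 m³) → container 3 (remaining 24 m³)
C4 (20 m³) → container 3 (remaining 4 m³)
C5 (9 m³) → container 2 (remaining 0 m³)
C6 (9 m³) → container 4 (remaining 31 m³)
C7 (4 m³) → container 1 (remaining 1 m³)
C8 (14 m³) → container 4 (remaining 17 m³)
C9 (17 m³) → container 4 (remaining 0 m³)
C10 (19 m³) → container 5 (remaining 21 m³)
Final containers: [35,4] [31,9] [16,20] [9,14,17] [19].

5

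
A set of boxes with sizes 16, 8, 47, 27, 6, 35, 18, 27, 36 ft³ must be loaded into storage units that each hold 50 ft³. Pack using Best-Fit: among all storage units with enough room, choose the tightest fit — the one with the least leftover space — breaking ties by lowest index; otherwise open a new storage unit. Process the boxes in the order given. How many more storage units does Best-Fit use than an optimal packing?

1

Best-Fit: [16,8,18] [47] [27,6] [35] [27] [36] → 6 storage units.
Total size 220 ft³; any packing needs at least ⌈220/50⌉ = 5 storage units.
An optimal packing achieves that bound: [47] [36,8,6] [35] [27,18] [27,16] → 5 storage units.
Excess: 6 − 5 = 1.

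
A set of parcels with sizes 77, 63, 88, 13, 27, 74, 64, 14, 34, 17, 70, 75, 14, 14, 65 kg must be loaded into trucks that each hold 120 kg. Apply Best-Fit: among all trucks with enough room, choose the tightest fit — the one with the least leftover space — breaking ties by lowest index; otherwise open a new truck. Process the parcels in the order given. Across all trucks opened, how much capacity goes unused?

77 kg → truck 1 (remaining 43 kg)
63 kg → truck 2 (remaining 57 kg)
88 kg → truck 3 (remaining 32 kg)
13 kg → truck 3 (remaining 19 kg)
27 kg → truck 1 (remaining 16 kg)
74 kg → truck 4 (remaining 46 kg)
64 kg → truck 5 (remaining 56 kg)
14 kg → truck 1 (remaining 2 kg)
34 kg → truck 4 (remaining 12 kg)
17 kg → truck 3 (remaining 2 kg)
70 kg → truck 6 (remaining 50 kg)
75 kg → truck 7 (remaining 45 kg)
14 kg → truck 7 (remaining 31 kg)
14 kg → truck 7 (remaining 17 kg)
65 kg → truck 8 (remaining 55 kg)
8 trucks × 120 kg = 960 kg; used 709 kg; unused 251 kg.

251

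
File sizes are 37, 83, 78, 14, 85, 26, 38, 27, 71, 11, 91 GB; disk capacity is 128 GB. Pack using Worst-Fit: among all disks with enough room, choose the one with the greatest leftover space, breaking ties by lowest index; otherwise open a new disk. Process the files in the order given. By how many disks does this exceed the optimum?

1

Worst-Fit: [37,83] [78,14] [85,26] [38,27,11] [71] [91] → 6 disks.
Total size 561 GB; any packing needs at least ⌈561/128⌉ = 5 disks.
An optimal packing achieves that bound: [91,37] [85,38] [83,27,14] [78,26,11] [71] → 5 disks.
Excess: 6 − 5 = 1.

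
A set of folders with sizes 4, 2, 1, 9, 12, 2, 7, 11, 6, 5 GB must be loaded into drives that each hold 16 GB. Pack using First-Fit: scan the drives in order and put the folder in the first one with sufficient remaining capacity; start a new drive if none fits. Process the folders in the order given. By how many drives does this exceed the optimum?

First-Fit: [4,2,1,9] [12,2] [7,6] [11,5] → 4 drives.
Total size 59 GB; any packing needs at least ⌈59/16⌉ = 4 drives.
So 4 is already optimal.

0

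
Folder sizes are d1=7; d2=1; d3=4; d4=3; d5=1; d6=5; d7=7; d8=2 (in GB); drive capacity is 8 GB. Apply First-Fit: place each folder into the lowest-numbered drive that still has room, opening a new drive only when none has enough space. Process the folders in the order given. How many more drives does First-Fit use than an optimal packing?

0

First-Fit: [7,1] [4,3,1] [5,2] [7] → 4 drives.
Total size 30 GB; any packing needs at least ⌈30/8⌉ = 4 drives.
So 4 is already optimal.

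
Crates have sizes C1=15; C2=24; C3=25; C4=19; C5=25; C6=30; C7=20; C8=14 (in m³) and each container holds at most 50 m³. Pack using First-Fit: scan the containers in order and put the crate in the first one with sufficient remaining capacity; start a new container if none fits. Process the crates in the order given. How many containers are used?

container 1: place C1 (15 m³), 35 m³ left
container 1: place C2 (24 m³), 11 m³ left
container 2: place C3 (25 m³), 25 m³ left
container 2: place C4 (19 m³), 6 m³ left
container 3: place C5 (25 m³), 25 m³ left
container 4: place C6 (30 m³), 20 m³ left
container 3: place C7 (20 m³), 5 m³ left
container 4: place C8 (14 m³), 6 m³ left
Final containers: [15,24] [25,19] [25,20] [30,14].

4 containers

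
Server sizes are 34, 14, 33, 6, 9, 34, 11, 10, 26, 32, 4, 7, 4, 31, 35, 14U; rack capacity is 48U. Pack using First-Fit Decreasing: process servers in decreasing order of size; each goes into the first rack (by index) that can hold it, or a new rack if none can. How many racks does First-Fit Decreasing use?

7

Sorted descending: 35, 34, 34, 33, 32, 31, 26, 14, 14, 11, 10, 9, 7, 6, 4, 4.
Put 35U in rack 1; 13U remain.
Put 34U in rack 2; 14U remain.
Put 34U in rack 3; 14U remain.
Put 33U in rack 4; 15U remain.
Put 32U in rack 5; 16U remain.
Put 31U in rack 6; 17U remain.
Put 26U in rack 7; 22U remain.
Put 14U in rack 2; 0U remain.
Put 14U in rack 3; 0U remain.
Put 11U in rack 1; 2U remain.
Put 10U in rack 4; 5U remain.
Put 9U in rack 5; 7U remain.
Put 7U in rack 5; 0U remain.
Put 6U in rack 6; 11U remain.
Put 4U in rack 4; 1U remain.
Put 4U in rack 6; 7U remain.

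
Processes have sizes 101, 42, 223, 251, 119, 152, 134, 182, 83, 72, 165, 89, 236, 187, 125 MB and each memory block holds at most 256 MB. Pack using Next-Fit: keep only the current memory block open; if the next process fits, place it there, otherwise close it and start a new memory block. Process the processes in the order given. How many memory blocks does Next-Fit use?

12 memory blocks

Put 101 MB in memory block 1; 155 MB remain.
Put 42 MB in memory block 1; 113 MB remain.
Put 223 MB in memory block 2; 33 MB remain.
Put 251 MB in memory block 3; 5 MB remain.
Put 119 MB in memory block 4; 137 MB remain.
Put 152 MB in memory block 5; 104 MB remain.
Put 134 MB in memory block 6; 122 MB remain.
Put 182 MB in memory block 7; 74 MB remain.
Put 83 MB in memory block 8; 173 MB remain.
Put 72 MB in memory block 8; 101 MB remain.
Put 165 MB in memory block 9; 91 MB remain.
Put 89 MB in memory block 9; 2 MB remain.
Put 236 MB in memory block 10; 20 MB remain.
Put 187 MB in memory block 11; 69 MB remain.
Put 125 MB in memory block 12; 131 MB remain.
Final memory blocks: [101,42] [223] [251] [119] [152] [134] [182] [83,72] [165,89] [236] [187] [125].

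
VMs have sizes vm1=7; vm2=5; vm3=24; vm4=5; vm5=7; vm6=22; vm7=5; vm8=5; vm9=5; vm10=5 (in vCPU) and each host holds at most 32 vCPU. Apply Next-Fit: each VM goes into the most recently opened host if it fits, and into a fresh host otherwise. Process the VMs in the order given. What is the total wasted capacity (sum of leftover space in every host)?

Put vm1 (7 vCPU) in host 1; 25 vCPU remain.
Put vm2 (5 vCPU) in host 1; 20 vCPU remain.
Put vm3 (24 vCPU) in host 2; 8 vCPU remain.
Put vm4 (5 vCPU) in host 2; 3 vCPU remain.
Put vm5 (7 vCPU) in host 3; 25 vCPU remain.
Put vm6 (22 vCPU) in host 3; 3 vCPU remain.
Put vm7 (5 vCPU) in host 4; 27 vCPU remain.
Put vm8 (5 vCPU) in host 4; 22 vCPU remain.
Put vm9 (5 vCPU) in host 4; 17 vCPU remain.
Put vm10 (5 vCPU) in host 4; 12 vCPU remain.
4 hosts × 32 vCPU = 128 vCPU; used 90 vCPU; unused 38 vCPU.

38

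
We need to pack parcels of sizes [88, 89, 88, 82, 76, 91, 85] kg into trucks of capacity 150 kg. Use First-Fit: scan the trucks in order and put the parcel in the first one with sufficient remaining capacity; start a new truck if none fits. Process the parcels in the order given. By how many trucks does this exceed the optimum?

First-Fit: [88] [89] [88] [82] [76] [91] [85] → 7 trucks.
7 parcels exceed 75 kg (half the capacity), and no two of those can share a truck, so at least 7 trucks are needed.
So 7 is already optimal.

0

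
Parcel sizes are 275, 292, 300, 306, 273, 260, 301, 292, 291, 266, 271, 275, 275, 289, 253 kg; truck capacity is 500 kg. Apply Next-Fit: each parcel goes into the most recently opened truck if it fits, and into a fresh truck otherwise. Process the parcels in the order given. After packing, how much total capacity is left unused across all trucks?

3281

275 kg → truck 1 (remaining 225 kg)
292 kg → truck 2 (remaining 208 kg)
300 kg → truck 3 (remaining 200 kg)
306 kg → truck 4 (remaining 194 kg)
273 kg → truck 5 (remaining 227 kg)
260 kg → truck 6 (remaining 240 kg)
301 kg → truck 7 (remaining 199 kg)
292 kg → truck 8 (remaining 208 kg)
291 kg → truck 9 (remaining 209 kg)
266 kg → truck 10 (remaining 234 kg)
271 kg → truck 11 (remaining 229 kg)
275 kg → truck 12 (remaining 225 kg)
275 kg → truck 13 (remaining 225 kg)
289 kg → truck 14 (remaining 211 kg)
253 kg → truck 15 (remaining 247 kg)
15 trucks × 500 kg = 7500 kg; used 4219 kg; unused 3281 kg.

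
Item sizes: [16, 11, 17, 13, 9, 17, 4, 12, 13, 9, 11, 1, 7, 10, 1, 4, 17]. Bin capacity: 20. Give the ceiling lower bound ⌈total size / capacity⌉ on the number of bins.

9

Total size = 16 + 11 + 17 + 13 + 9 + 17 + 4 + 12 + 13 + 9 + 11 + 1 + 7 + 10 + 1 + 4 + 17 = 172.
⌈172 / 20⌉ = 9.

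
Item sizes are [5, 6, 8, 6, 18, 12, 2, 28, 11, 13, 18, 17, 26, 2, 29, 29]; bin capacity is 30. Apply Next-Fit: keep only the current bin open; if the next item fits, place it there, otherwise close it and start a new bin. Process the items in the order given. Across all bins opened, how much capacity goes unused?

40

Put 5 in bin 1; 25 remain.
Put 6 in bin 1; 19 remain.
Put 8 in bin 1; 11 remain.
Put 6 in bin 1; 5 remain.
Put 18 in bin 2; 12 remain.
Put 12 in bin 2; 0 remain.
Put 2 in bin 3; 28 remain.
Put 28 in bin 3; 0 remain.
Put 11 in bin 4; 19 remain.
Put 13 in bin 4; 6 remain.
Put 18 in bin 5; 12 remain.
Put 17 in bin 6; 13 remain.
Put 26 in bin 7; 4 remain.
Put 2 in bin 7; 2 remain.
Put 29 in bin 8; 1 remain.
Put 29 in bin 9; 1 remain.
9 bins × 30 = 270; used 230; unused 40.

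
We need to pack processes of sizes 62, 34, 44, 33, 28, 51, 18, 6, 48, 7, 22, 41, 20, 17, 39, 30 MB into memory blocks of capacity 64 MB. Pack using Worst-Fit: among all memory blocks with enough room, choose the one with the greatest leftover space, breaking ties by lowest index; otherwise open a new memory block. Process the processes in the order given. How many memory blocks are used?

10

Put 62 MB in memory block 1; 2 MB remain.
Put 34 MB in memory block 2; 30 MB remain.
Put 44 MB in memory block 3; 20 MB remain.
Put 33 MB in memory block 4; 31 MB remain.
Put 28 MB in memory block 4; 3 MB remain.
Put 51 MB in memory block 5; 13 MB remain.
Put 18 MB in memory block 2; 12 MB remain.
Put 6 MB in memory block 3; 14 MB remain.
Put 48 MB in memory block 6; 16 MB remain.
Put 7 MB in memory block 6; 9 MB remain.
Put 22 MB in memory block 7; 42 MB remain.
Put 41 MB in memory block 7; 1 MB remain.
Put 20 MB in memory block 8; 44 MB remain.
Put 17 MB in memory block 8; 27 MB remain.
Put 39 MB in memory block 9; 25 MB remain.
Put 30 MB in memory block 10; 34 MB remain.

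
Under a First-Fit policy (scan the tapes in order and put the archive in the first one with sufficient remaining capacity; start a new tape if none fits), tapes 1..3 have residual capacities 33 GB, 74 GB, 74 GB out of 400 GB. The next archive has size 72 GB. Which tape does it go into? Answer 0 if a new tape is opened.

2

Tapes with room: tape 2 (74 GB), tape 3 (74 GB).
The first with room is tape 2.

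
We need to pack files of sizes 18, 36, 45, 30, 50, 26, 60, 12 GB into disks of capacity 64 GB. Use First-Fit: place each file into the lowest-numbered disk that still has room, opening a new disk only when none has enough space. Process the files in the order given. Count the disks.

5 disks

disk 1: place 18 GB, 46 GB left
disk 1: place 36 GB, 10 GB left
disk 2: place 45 GB, 19 GB left
disk 3: place 30 GB, 34 GB left
disk 4: place 50 GB, 14 GB left
disk 3: place 26 GB, 8 GB left
disk 5: place 60 GB, 4 GB left
disk 2: place 12 GB, 7 GB left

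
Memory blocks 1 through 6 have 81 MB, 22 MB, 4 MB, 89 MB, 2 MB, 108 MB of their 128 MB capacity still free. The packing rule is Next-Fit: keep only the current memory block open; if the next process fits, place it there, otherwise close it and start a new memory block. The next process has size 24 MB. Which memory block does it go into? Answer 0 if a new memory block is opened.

Next-Fit only looks at memory block 6, which has 108 MB free.
24 MB fits there.

6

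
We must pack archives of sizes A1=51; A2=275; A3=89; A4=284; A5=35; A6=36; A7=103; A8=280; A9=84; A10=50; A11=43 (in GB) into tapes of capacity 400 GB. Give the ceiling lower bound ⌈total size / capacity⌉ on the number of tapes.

4

Total size = 51 + 275 + 89 + 284 + 35 + 36 + 103 + 280 + 84 + 50 + 43 = 1330 GB.
⌈1330 / 400⌉ = 4.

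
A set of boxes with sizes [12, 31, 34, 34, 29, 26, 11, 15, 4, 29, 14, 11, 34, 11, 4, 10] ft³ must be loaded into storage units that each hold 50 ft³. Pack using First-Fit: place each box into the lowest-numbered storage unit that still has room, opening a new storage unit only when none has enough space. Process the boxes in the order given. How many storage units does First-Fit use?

7

12 ft³ → storage unit 1 (remaining 38 ft³)
31 ft³ → storage unit 1 (remaining 7 ft³)
34 ft³ → storage unit 2 (remaining 16 ft³)
34 ft³ → storage unit 3 (remaining 16 ft³)
29 ft³ → storage unit 4 (remaining 21 ft³)
26 ft³ → storage unit 5 (remaining 24 ft³)
11 ft³ → storage unit 2 (remaining 5 ft³)
15 ft³ → storage unit 3 (remaining 1 ft³)
4 ft³ → storage unit 1 (remaining 3 ft³)
29 ft³ → storage unit 6 (remaining 21 ft³)
14 ft³ → storage unit 4 (remaining 7 ft³)
11 ft³ → storage unit 5 (remaining 13 ft³)
34 ft³ → storage unit 7 (remaining 16 ft³)
11 ft³ → storage unit 5 (remaining 2 ft³)
4 ft³ → storage unit 2 (remaining 1 ft³)
10 ft³ → storage unit 6 (remaining 11 ft³)
Final storage units: [12,31,4] [34,11,4] [34,15] [29,14] [26,11,11] [29,10] [34].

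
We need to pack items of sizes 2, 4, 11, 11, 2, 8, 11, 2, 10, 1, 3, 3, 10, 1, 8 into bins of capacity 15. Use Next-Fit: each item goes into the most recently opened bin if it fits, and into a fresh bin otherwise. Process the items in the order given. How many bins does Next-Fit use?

bin 1: place 2, 13 left
bin 1: place 4, 9 left
bin 2: place 11, 4 left
bin 3: place 11, 4 left
bin 3: place 2, 2 left
bin 4: place 8, 7 left
bin 5: place 11, 4 left
bin 5: place 2, 2 left
bin 6: place 10, 5 left
bin 6: place 1, 4 left
bin 6: place 3, 1 left
bin 7: place 3, 12 left
bin 7: place 10, 2 left
bin 7: place 1, 1 left
bin 8: place 8, 7 left

8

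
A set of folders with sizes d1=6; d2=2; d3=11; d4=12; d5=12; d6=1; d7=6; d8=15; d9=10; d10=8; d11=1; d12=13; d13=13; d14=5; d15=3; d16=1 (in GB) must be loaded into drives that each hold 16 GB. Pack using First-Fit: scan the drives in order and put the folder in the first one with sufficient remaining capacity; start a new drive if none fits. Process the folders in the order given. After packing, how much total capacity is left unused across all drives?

drive 1: place d1 (6 GB), 10 GB left
drive 1: place d2 (2 GB), 8 GB left
drive 2: place d3 (11 GB), 5 GB left
drive 3: place d4 (12 GB), 4 GB left
drive 4: place d5 (12 GB), 4 GB left
drive 1: place d6 (1 GB), 7 GB left
drive 1: place d7 (6 GB), 1 GB left
drive 5: place d8 (15 GB), 1 GB left
drive 6: place d9 (10 GB), 6 GB left
drive 7: place d10 (8 GB), 8 GB left
drive 1: place d11 (1 GB), 0 GB left
drive 8: place d12 (13 GB), 3 GB left
drive 9: place d13 (13 GB), 3 GB left
drive 2: place d14 (5 GB), 0 GB left
drive 3: place d15 (3 GB), 1 GB left
drive 3: place d16 (1 GB), 0 GB left
9 drives × 16 GB = 144 GB; used 119 GB; unused 25 GB.

25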